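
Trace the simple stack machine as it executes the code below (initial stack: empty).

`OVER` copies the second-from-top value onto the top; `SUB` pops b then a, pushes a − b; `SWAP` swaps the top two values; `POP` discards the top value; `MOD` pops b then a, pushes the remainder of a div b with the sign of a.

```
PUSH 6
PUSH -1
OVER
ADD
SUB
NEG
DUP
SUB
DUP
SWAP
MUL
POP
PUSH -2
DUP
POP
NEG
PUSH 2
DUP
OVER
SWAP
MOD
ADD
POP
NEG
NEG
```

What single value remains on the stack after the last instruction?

2

PUSH 6  → [6]
PUSH -1 → [6, -1]
OVER    → [6, -1, 6]
ADD     → [6, 5]
SUB     → [1]
NEG     → [-1]
DUP     → [-1, -1]
SUB     → [0]
DUP     → [0, 0]
SWAP    → [0, 0]
MUL     → [0]
POP     → []
PUSH -2 → [-2]
DUP     → [-2, -2]
POP     → [-2]
NEG     → [2]
PUSH 2  → [2, 2]
DUP     → [2, 2, 2]
OVER    → [2, 2, 2, 2]
SWAP    → [2, 2, 2, 2]
MOD     → [2, 2, 0]
ADD     → [2, 2]
POP     → [2]
NEG     → [-2]
NEG     → [2]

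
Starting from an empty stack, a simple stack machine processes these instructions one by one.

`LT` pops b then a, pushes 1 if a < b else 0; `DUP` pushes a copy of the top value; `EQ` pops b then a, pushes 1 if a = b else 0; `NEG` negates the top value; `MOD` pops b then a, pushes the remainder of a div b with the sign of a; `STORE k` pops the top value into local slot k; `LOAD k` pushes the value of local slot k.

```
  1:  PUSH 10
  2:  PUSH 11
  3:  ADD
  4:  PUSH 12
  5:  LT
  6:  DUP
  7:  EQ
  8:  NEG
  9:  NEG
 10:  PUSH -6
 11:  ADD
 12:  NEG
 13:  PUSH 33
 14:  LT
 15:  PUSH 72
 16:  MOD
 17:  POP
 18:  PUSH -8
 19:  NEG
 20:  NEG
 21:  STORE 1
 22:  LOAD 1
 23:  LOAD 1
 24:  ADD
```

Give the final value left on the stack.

-16

PUSH 10 → 10
PUSH 11 → 10 11
ADD     → 21
PUSH 12 → 21 12
LT      → 0
DUP     → 0 0
EQ      → 1
NEG     → -1
NEG     → 1
PUSH -6 → 1 -6
ADD     → -5
NEG     → 5
PUSH 33 → 5 33
LT      → 1
PUSH 72 → 1 72
MOD     → 1
POP     → (empty)
PUSH -8 → -8
NEG     → 8
NEG     → -8
STORE 1 → (empty)
LOAD 1  → -8
LOAD 1  → -8 -8
ADD     → -16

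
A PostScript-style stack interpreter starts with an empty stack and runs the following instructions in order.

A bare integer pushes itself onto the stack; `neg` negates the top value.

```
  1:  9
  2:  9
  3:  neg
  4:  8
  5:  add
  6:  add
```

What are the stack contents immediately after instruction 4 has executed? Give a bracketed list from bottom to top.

[9, -9, 8]

9    9
9    9 9
neg  9 -9
8    9 -9 8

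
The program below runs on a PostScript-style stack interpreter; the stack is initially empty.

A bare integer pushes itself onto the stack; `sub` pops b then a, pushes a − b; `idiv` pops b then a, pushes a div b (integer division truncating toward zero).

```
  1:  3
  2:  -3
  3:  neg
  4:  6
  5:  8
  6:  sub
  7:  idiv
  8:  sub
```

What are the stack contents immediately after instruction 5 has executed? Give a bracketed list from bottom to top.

[3, 3, 6, 8]

3    [3]
-3   [3, -3]
neg  [3, 3]
6    [3, 3, 6]
8    [3, 3, 6, 8]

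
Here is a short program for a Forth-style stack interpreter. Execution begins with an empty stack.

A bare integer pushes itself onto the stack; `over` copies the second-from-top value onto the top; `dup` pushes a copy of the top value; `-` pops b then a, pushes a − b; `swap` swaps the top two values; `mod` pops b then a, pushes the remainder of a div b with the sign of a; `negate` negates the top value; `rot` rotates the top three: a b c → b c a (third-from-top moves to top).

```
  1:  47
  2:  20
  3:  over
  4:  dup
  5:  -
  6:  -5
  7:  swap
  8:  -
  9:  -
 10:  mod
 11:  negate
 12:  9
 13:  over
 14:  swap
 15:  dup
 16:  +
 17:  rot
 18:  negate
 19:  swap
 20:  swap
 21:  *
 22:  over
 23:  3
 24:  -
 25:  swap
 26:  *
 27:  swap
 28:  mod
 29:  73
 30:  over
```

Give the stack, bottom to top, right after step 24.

47     -> [47]
20     -> [47, 20]
over   -> [47, 20, 47]
dup    -> [47, 20, 47, 47]
-      -> [47, 20, 0]
-5     -> [47, 20, 0, -5]
swap   -> [47, 20, -5, 0]
-      -> [47, 20, -5]
-      -> [47, 25]
mod    -> [22]
negate -> [-22]
9      -> [-22, 9]
over   -> [-22, 9, -22]
swap   -> [-22, -22, 9]
dup    -> [-22, -22, 9, 9]
+      -> [-22, -22, 18]
rot    -> [-22, 18, -22]
negate -> [-22, 18, 22]
swap   -> [-22, 22, 18]
swap   -> [-22, 18, 22]
*      -> [-22, 396]
over   -> [-22, 396, -22]
3      -> [-22, 396, -22, 3]
-      -> [-22, 396, -25]

[-22, 396, -25]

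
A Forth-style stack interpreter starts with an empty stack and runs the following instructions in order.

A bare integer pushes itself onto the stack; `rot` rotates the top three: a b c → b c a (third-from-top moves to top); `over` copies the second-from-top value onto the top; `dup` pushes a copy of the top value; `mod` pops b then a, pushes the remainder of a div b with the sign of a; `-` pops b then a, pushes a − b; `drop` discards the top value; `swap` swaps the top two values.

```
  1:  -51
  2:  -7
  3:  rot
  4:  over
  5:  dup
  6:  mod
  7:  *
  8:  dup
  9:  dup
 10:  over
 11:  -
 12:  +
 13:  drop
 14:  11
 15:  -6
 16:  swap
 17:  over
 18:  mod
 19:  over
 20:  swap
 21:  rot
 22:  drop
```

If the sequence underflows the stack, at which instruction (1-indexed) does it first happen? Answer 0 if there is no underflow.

3

-51 : [-51]
-7  : [-51, -7]
rot  — needs 3 operands, stack has 2 → underflow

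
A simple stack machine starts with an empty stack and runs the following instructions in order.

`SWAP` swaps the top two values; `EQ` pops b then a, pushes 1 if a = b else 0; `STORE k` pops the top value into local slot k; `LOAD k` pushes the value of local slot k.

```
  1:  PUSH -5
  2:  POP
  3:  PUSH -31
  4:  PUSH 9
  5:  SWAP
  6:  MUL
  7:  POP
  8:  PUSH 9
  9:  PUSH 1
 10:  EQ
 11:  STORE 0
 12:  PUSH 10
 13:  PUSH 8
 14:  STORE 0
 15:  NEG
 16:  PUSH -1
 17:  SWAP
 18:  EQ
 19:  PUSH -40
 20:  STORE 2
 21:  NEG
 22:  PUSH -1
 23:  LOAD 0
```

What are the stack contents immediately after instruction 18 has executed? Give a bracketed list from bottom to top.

[0]

PUSH -5   [-5]
POP       []
PUSH -31  [-31]
PUSH 9    [-31, 9]
SWAP      [9, -31]
MUL       [-279]
POP       []
PUSH 9    [9]
PUSH 1    [9, 1]
EQ        [0]
STORE 0   []
PUSH 10   [10]
PUSH 8    [10, 8]
STORE 0   [10]
NEG       [-10]
PUSH -1   [-10, -1]
SWAP      [-1, -10]
EQ        [0]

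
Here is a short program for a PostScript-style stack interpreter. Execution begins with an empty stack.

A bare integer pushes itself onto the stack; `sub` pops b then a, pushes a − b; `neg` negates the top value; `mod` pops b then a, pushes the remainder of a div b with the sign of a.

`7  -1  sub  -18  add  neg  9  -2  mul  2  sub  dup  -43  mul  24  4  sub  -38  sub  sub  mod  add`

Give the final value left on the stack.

7   -> 7
-1  -> 7 -1
sub -> 8
-18 -> 8 -18
add -> -10
neg -> 10
9   -> 10 9
-2  -> 10 9 -2
mul -> 10 -18
2   -> 10 -18 2
sub -> 10 -20
dup -> 10 -20 -20
-43 -> 10 -20 -20 -43
mul -> 10 -20 860
24  -> 10 -20 860 24
4   -> 10 -20 860 24 4
sub -> 10 -20 860 20
-38 -> 10 -20 860 20 -38
sub -> 10 -20 860 58
sub -> 10 -20 802
mod -> 10 -20
add -> -10

-10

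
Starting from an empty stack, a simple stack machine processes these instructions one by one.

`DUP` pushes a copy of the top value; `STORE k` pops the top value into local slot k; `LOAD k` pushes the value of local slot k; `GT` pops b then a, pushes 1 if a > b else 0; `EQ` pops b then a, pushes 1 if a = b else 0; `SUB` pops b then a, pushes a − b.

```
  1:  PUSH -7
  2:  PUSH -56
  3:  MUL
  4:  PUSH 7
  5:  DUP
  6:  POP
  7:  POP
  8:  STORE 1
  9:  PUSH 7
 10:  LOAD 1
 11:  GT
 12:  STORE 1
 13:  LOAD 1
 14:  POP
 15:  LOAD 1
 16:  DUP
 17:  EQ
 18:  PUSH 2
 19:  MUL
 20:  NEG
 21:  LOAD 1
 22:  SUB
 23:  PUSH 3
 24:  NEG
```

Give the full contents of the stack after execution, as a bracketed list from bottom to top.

PUSH -7   -7
PUSH -56  -7 -56
MUL       392
PUSH 7    392 7
DUP       392 7 7
POP       392 7
POP       392
STORE 1   (empty)
PUSH 7    7
LOAD 1    7 392
GT        0
STORE 1   (empty)
LOAD 1    0
POP       (empty)
LOAD 1    0
DUP       0 0
EQ        1
PUSH 2    1 2
MUL       2
NEG       -2
LOAD 1    -2 0
SUB       -2
PUSH 3    -2 3
NEG       -2 -3

[-2, -3]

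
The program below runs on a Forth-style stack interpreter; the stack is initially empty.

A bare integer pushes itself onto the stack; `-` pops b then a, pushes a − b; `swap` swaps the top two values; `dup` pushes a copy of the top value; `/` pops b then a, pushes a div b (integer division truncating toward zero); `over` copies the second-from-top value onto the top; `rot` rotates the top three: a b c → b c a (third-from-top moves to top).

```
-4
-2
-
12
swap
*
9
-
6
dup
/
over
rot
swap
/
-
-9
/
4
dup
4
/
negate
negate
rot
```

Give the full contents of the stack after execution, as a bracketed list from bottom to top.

[4, 1, 0]

-4     → -4
-2     → -4 -2
-      → -2
12     → -2 12
swap   → 12 -2
*      → -24
9      → -24 9
-      → -33
6      → -33 6
dup    → -33 6 6
/      → -33 1
over   → -33 1 -33
rot    → 1 -33 -33
swap   → 1 -33 -33
/      → 1 1
-      → 0
-9     → 0 -9
/      → 0
4      → 0 4
dup    → 0 4 4
4      → 0 4 4 4
/      → 0 4 1
negate → 0 4 -1
negate → 0 4 1
rot    → 4 1 0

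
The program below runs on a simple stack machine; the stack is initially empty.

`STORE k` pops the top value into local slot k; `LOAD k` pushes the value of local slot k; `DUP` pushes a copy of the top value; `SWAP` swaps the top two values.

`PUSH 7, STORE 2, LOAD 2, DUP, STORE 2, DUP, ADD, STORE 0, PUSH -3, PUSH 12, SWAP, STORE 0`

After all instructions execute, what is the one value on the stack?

PUSH 7  → 7
STORE 2 → (empty)
LOAD 2  → 7
DUP     → 7 7
STORE 2 → 7
DUP     → 7 7
ADD     → 14
STORE 0 → (empty)
PUSH -3 → -3
PUSH 12 → -3 12
SWAP    → 12 -3
STORE 0 → 12

12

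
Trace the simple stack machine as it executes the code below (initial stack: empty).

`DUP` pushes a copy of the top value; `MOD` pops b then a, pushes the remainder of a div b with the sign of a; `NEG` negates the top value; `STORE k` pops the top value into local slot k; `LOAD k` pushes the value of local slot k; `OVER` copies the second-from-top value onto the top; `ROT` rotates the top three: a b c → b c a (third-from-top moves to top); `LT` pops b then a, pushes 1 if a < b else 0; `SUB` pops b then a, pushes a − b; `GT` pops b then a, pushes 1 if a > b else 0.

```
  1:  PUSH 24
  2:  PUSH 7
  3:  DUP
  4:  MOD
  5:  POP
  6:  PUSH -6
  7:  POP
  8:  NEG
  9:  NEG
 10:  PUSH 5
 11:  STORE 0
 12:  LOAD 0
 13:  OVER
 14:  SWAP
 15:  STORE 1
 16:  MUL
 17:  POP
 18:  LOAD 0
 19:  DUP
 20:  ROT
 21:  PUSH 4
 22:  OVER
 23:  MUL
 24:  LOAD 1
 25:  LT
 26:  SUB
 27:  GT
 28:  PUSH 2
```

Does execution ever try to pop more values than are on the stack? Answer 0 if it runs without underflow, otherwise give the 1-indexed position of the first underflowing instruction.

20

PUSH 24 → 24
PUSH 7  → 24 7
DUP     → 24 7 7
MOD     → 24 0
POP     → 24
PUSH -6 → 24 -6
POP     → 24
NEG     → -24
NEG     → 24
PUSH 5  → 24 5
STORE 0 → 24
LOAD 0  → 24 5
OVER    → 24 5 24
SWAP    → 24 24 5
STORE 1 → 24 24
MUL     → 576
POP     → (empty)
LOAD 0  → 5
DUP     → 5 5
ROT  — needs 3 operands, stack has 2 → underflow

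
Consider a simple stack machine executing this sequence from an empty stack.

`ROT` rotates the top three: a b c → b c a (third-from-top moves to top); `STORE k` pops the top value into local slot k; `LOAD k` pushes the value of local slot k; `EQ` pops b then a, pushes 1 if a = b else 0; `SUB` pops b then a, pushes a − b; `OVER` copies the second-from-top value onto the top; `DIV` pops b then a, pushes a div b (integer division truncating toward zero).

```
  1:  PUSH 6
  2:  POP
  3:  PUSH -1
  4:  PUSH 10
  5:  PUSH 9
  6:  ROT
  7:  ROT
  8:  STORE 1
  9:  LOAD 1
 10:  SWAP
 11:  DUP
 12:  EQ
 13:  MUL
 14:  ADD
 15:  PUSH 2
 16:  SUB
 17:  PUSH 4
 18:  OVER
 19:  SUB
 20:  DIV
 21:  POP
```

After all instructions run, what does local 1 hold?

PUSH 6  : 6
POP     : (empty)
PUSH -1 : -1
PUSH 10 : -1 10
PUSH 9  : -1 10 9
ROT     : 10 9 -1
ROT     : 9 -1 10
STORE 1 : 9 -1
LOAD 1  : 9 -1 10
SWAP    : 9 10 -1
DUP     : 9 10 -1 -1
EQ      : 9 10 1
MUL     : 9 10
ADD     : 19
PUSH 2  : 19 2
SUB     : 17
PUSH 4  : 17 4
OVER    : 17 4 17
SUB     : 17 -13
DIV     : -1
POP     : (empty)

10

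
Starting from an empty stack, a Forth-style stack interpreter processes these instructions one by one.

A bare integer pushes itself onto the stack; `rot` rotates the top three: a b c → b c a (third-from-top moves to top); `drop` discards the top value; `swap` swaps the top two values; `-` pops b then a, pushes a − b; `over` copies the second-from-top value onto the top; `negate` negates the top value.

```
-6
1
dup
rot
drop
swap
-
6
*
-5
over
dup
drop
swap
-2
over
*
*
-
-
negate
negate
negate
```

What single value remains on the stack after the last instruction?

-6      [-6]
1       [-6, 1]
dup     [-6, 1, 1]
rot     [1, 1, -6]
drop    [1, 1]
swap    [1, 1]
-       [0]
6       [0, 6]
*       [0]
-5      [0, -5]
over    [0, -5, 0]
dup     [0, -5, 0, 0]
drop    [0, -5, 0]
swap    [0, 0, -5]
-2      [0, 0, -5, -2]
over    [0, 0, -5, -2, -5]
*       [0, 0, -5, 10]
*       [0, 0, -50]
-       [0, 50]
-       [-50]
negate  [50]
negate  [-50]
negate  [50]

50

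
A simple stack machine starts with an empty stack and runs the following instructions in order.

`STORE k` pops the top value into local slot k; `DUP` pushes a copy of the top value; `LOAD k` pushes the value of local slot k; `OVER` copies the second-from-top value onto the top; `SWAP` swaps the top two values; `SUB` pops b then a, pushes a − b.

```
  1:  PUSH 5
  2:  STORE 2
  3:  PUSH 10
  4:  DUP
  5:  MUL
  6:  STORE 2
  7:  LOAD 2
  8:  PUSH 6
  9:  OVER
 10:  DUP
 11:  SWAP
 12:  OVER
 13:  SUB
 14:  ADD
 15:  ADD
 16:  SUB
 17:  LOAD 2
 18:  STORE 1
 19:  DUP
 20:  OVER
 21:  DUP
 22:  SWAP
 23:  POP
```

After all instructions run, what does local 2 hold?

PUSH 5   [5]
STORE 2  []
PUSH 10  [10]
DUP      [10, 10]
MUL      [100]
STORE 2  []
LOAD 2   [100]
PUSH 6   [100, 6]
OVER     [100, 6, 100]
DUP      [100, 6, 100, 100]
SWAP     [100, 6, 100, 100]
OVER     [100, 6, 100, 100, 100]
SUB      [100, 6, 100, 0]
ADD      [100, 6, 100]
ADD      [100, 106]
SUB      [-6]
LOAD 2   [-6, 100]
STORE 1  [-6]
DUP      [-6, -6]
OVER     [-6, -6, -6]
DUP      [-6, -6, -6, -6]
SWAP     [-6, -6, -6, -6]
POP      [-6, -6, -6]

100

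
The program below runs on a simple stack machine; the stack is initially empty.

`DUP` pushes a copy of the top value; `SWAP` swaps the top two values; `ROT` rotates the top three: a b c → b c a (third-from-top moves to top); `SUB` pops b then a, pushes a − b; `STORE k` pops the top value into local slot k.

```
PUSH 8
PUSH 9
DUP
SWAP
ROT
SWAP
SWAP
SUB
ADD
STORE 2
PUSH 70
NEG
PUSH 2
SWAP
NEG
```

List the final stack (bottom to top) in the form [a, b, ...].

PUSH 8   [8]
PUSH 9   [8, 9]
DUP      [8, 9, 9]
SWAP     [8, 9, 9]
ROT      [9, 9, 8]
SWAP     [9, 8, 9]
SWAP     [9, 9, 8]
SUB      [9, 1]
ADD      [10]
STORE 2  []
PUSH 70  [70]
NEG      [-70]
PUSH 2   [-70, 2]
SWAP     [2, -70]
NEG      [2, 70]

[2, 70]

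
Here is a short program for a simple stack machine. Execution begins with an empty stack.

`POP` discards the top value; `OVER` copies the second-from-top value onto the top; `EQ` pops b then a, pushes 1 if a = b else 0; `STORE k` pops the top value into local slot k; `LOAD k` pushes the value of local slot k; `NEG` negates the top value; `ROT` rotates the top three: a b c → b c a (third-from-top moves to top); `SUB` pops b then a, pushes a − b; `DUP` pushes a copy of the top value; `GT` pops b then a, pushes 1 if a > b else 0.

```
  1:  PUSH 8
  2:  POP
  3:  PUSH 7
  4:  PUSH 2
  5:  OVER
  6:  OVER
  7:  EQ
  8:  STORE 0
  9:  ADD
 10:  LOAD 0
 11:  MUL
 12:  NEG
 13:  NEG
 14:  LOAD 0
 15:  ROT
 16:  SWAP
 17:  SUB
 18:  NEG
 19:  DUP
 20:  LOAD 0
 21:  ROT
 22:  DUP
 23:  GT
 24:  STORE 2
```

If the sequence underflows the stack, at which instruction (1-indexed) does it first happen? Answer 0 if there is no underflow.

PUSH 8  → [8]
POP     → []
PUSH 7  → [7]
PUSH 2  → [7, 2]
OVER    → [7, 2, 7]
OVER    → [7, 2, 7, 2]
EQ      → [7, 2, 0]
STORE 0 → [7, 2]
ADD     → [9]
LOAD 0  → [9, 0]
MUL     → [0]
NEG     → [0]
NEG     → [0]
LOAD 0  → [0, 0]
ROT  — needs 3 operands, stack has 2 → underflow

15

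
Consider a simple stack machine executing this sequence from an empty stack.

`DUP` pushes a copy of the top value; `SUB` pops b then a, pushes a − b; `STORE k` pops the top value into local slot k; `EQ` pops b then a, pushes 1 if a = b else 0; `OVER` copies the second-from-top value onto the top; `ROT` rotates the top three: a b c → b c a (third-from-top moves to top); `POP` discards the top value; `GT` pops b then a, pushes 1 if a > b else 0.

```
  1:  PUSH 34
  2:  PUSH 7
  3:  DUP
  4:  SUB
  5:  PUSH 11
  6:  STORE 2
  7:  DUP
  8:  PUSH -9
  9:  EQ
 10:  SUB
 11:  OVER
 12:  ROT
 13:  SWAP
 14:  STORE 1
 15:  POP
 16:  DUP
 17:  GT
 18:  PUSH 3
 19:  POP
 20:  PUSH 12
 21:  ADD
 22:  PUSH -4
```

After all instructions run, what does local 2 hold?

PUSH 34 : 34
PUSH 7  : 34 7
DUP     : 34 7 7
SUB     : 34 0
PUSH 11 : 34 0 11
STORE 2 : 34 0
DUP     : 34 0 0
PUSH -9 : 34 0 0 -9
EQ      : 34 0 0
SUB     : 34 0
OVER    : 34 0 34
ROT     : 0 34 34
SWAP    : 0 34 34
STORE 1 : 0 34
POP     : 0
DUP     : 0 0
GT      : 0
PUSH 3  : 0 3
POP     : 0
PUSH 12 : 0 12
ADD     : 12
PUSH -4 : 12 -4

11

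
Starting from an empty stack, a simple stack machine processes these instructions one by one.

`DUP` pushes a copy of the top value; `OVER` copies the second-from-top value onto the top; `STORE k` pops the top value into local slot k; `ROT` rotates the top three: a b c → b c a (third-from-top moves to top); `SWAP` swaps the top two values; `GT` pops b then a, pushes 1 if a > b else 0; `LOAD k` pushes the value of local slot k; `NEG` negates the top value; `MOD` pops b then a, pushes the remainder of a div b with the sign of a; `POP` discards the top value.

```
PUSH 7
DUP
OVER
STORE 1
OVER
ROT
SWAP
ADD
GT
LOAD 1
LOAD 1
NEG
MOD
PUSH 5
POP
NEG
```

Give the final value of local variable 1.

7

PUSH 7  : 7
DUP     : 7 7
OVER    : 7 7 7
STORE 1 : 7 7
OVER    : 7 7 7
ROT     : 7 7 7
SWAP    : 7 7 7
ADD     : 7 14
GT      : 0
LOAD 1  : 0 7
LOAD 1  : 0 7 7
NEG     : 0 7 -7
MOD     : 0 0
PUSH 5  : 0 0 5
POP     : 0 0
NEG     : 0 0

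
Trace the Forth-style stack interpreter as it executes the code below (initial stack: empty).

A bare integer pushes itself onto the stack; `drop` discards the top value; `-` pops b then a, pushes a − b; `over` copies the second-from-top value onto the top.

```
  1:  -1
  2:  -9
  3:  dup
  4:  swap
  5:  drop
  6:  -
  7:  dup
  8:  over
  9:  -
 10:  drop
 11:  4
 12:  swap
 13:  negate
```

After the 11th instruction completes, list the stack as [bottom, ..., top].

-1    -1
-9    -1 -9
dup   -1 -9 -9
swap  -1 -9 -9
drop  -1 -9
-     8
dup   8 8
over  8 8 8
-     8 0
drop  8
4     8 4

[8, 4]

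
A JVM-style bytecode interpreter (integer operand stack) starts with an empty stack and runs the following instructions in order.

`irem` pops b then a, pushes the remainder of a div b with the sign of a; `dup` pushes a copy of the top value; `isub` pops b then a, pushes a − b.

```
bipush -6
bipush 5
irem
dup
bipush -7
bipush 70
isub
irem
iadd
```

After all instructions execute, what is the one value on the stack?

bipush -6 : -6
bipush 5  : -6 5
irem      : -1
dup       : -1 -1
bipush -7 : -1 -1 -7
bipush 70 : -1 -1 -7 70
isub      : -1 -1 -77
irem      : -1 -1
iadd      : -2

-2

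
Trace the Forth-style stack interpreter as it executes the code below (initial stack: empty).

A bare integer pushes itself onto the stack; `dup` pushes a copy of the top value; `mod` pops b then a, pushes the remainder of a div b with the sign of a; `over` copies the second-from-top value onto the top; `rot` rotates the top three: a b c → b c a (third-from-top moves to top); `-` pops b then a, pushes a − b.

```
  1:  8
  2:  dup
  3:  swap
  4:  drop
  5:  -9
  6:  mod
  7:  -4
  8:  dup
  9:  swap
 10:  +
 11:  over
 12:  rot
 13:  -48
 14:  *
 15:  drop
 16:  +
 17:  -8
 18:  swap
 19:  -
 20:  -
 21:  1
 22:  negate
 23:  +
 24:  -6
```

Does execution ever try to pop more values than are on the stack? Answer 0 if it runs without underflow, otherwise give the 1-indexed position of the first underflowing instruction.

20

8    → [8]
dup  → [8, 8]
swap → [8, 8]
drop → [8]
-9   → [8, -9]
mod  → [8]
-4   → [8, -4]
dup  → [8, -4, -4]
swap → [8, -4, -4]
+    → [8, -8]
over → [8, -8, 8]
rot  → [-8, 8, 8]
-48  → [-8, 8, 8, -48]
*    → [-8, 8, -384]
drop → [-8, 8]
+    → [0]
-8   → [0, -8]
swap → [-8, 0]
-    → [-8]
-  — needs 2 operands, stack has 1 → underflow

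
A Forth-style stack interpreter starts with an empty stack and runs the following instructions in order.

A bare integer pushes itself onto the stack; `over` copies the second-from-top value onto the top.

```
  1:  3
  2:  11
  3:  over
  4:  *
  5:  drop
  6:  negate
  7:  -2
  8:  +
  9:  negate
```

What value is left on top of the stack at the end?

5

3      : 3
11     : 3 11
over   : 3 11 3
*      : 3 33
drop   : 3
negate : -3
-2     : -3 -2
+      : -5
negate : 5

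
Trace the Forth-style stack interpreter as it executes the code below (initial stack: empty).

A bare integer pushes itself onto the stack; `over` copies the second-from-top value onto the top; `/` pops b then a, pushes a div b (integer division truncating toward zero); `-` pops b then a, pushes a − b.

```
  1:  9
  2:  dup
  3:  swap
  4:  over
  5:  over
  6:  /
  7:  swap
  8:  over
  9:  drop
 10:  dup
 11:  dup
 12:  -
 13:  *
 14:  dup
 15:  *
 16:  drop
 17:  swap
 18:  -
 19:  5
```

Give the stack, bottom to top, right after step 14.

[9, 1, 0, 0]

9    → [9]
dup  → [9, 9]
swap → [9, 9]
over → [9, 9, 9]
over → [9, 9, 9, 9]
/    → [9, 9, 1]
swap → [9, 1, 9]
over → [9, 1, 9, 1]
drop → [9, 1, 9]
dup  → [9, 1, 9, 9]
dup  → [9, 1, 9, 9, 9]
-    → [9, 1, 9, 0]
*    → [9, 1, 0]
dup  → [9, 1, 0, 0]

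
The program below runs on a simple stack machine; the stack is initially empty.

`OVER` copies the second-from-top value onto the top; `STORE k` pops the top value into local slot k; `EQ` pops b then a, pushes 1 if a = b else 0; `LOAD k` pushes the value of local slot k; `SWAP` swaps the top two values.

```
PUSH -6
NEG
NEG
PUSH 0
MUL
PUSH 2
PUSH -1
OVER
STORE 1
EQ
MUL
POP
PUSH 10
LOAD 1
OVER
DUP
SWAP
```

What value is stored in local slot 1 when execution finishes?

2

PUSH -6  [-6]
NEG      [6]
NEG      [-6]
PUSH 0   [-6, 0]
MUL      [0]
PUSH 2   [0, 2]
PUSH -1  [0, 2, -1]
OVER     [0, 2, -1, 2]
STORE 1  [0, 2, -1]
EQ       [0, 0]
MUL      [0]
POP      []
PUSH 10  [10]
LOAD 1   [10, 2]
OVER     [10, 2, 10]
DUP      [10, 2, 10, 10]
SWAP     [10, 2, 10, 10]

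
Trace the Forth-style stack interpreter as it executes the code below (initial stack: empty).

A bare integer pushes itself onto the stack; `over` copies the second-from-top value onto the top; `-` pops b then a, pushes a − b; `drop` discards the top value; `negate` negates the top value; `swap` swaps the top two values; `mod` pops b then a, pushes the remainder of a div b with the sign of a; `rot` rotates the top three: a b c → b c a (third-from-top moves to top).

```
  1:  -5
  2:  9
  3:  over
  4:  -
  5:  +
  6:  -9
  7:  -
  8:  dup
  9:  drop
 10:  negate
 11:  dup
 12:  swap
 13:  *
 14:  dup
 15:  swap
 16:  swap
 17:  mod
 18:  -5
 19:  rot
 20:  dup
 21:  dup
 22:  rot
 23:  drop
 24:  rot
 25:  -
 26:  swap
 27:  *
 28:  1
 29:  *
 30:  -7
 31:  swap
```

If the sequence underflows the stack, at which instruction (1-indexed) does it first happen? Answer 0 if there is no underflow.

-5     -> -5
9      -> -5 9
over   -> -5 9 -5
-      -> -5 14
+      -> 9
-9     -> 9 -9
-      -> 18
dup    -> 18 18
drop   -> 18
negate -> -18
dup    -> -18 -18
swap   -> -18 -18
*      -> 324
dup    -> 324 324
swap   -> 324 324
swap   -> 324 324
mod    -> 0
-5     -> 0 -5
rot  — needs 3 operands, stack has 2 → underflow

19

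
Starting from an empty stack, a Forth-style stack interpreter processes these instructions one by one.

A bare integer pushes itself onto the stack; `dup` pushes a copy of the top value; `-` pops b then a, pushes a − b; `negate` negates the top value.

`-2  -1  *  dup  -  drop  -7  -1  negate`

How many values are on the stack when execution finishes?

-2     -> [-2]
-1     -> [-2, -1]
*      -> [2]
dup    -> [2, 2]
-      -> [0]
drop   -> []
-7     -> [-7]
-1     -> [-7, -1]
negate -> [-7, 1]

2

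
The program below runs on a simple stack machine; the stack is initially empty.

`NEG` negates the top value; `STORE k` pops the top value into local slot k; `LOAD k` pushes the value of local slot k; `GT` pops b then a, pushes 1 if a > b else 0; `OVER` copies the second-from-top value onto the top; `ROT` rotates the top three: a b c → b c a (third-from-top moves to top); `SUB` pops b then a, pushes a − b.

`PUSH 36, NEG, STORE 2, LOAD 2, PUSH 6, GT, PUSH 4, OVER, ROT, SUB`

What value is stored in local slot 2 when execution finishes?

-36

PUSH 36 : [36]
NEG     : [-36]
STORE 2 : []
LOAD 2  : [-36]
PUSH 6  : [-36, 6]
GT      : [0]
PUSH 4  : [0, 4]
OVER    : [0, 4, 0]
ROT     : [4, 0, 0]
SUB     : [4, 0]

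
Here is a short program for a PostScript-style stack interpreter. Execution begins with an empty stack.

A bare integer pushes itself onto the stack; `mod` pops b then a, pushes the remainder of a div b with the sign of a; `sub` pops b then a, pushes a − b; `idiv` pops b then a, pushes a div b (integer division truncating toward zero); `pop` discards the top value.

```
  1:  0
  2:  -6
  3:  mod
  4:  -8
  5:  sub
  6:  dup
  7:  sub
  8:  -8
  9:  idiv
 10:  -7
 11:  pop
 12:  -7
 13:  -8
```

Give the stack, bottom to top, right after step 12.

0    → [0]
-6   → [0, -6]
mod  → [0]
-8   → [0, -8]
sub  → [8]
dup  → [8, 8]
sub  → [0]
-8   → [0, -8]
idiv → [0]
-7   → [0, -7]
pop  → [0]
-7   → [0, -7]

[0, -7]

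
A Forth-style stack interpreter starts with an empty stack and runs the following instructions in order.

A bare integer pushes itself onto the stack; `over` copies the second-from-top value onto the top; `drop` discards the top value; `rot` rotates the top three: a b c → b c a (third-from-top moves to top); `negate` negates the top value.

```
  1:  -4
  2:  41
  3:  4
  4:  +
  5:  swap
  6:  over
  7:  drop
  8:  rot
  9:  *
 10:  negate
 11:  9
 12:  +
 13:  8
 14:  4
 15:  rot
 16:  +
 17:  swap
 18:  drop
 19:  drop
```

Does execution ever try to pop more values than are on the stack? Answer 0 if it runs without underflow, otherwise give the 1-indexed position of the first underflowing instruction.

-4    [-4]
41    [-4, 41]
4     [-4, 41, 4]
+     [-4, 45]
swap  [45, -4]
over  [45, -4, 45]
drop  [45, -4]
rot  — needs 3 operands, stack has 2 → underflow

8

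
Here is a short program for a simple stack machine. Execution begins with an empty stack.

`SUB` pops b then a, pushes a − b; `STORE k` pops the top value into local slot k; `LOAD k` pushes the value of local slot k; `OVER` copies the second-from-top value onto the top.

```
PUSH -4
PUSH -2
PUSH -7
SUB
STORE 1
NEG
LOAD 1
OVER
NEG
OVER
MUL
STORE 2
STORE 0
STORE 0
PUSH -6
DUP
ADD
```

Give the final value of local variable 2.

PUSH -4 -> [-4]
PUSH -2 -> [-4, -2]
PUSH -7 -> [-4, -2, -7]
SUB     -> [-4, 5]
STORE 1 -> [-4]
NEG     -> [4]
LOAD 1  -> [4, 5]
OVER    -> [4, 5, 4]
NEG     -> [4, 5, -4]
OVER    -> [4, 5, -4, 5]
MUL     -> [4, 5, -20]
STORE 2 -> [4, 5]
STORE 0 -> [4]
STORE 0 -> []
PUSH -6 -> [-6]
DUP     -> [-6, -6]
ADD     -> [-12]

-20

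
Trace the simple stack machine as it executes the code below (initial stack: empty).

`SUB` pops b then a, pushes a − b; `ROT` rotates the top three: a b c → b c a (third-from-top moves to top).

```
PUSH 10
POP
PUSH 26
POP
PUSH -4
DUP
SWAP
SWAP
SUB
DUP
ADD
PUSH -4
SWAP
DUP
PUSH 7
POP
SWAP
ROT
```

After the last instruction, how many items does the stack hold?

3

PUSH 10 -> [10]
POP     -> []
PUSH 26 -> [26]
POP     -> []
PUSH -4 -> [-4]
DUP     -> [-4, -4]
SWAP    -> [-4, -4]
SWAP    -> [-4, -4]
SUB     -> [0]
DUP     -> [0, 0]
ADD     -> [0]
PUSH -4 -> [0, -4]
SWAP    -> [-4, 0]
DUP     -> [-4, 0, 0]
PUSH 7  -> [-4, 0, 0, 7]
POP     -> [-4, 0, 0]
SWAP    -> [-4, 0, 0]
ROT     -> [0, 0, -4]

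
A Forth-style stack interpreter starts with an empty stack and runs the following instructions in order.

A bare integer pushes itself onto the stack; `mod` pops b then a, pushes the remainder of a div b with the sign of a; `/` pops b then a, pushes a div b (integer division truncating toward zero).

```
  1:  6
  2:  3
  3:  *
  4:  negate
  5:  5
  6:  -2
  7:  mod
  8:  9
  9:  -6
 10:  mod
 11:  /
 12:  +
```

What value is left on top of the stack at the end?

6       6
3       6 3
*       18
negate  -18
5       -18 5
-2      -18 5 -2
mod     -18 1
9       -18 1 9
-6      -18 1 9 -6
mod     -18 1 3
/       -18 0
+       -18

-18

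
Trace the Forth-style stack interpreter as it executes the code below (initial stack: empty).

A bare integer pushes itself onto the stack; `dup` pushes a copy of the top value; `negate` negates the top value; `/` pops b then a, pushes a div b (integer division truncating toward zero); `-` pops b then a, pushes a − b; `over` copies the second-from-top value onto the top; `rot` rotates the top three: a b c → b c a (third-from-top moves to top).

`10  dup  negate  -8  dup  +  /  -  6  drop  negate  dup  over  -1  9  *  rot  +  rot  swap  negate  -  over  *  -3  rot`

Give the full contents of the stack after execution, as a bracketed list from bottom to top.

[290, -3, -10]

10     : 10
dup    : 10 10
negate : 10 -10
-8     : 10 -10 -8
dup    : 10 -10 -8 -8
+      : 10 -10 -16
/      : 10 0
-      : 10
6      : 10 6
drop   : 10
negate : -10
dup    : -10 -10
over   : -10 -10 -10
-1     : -10 -10 -10 -1
9      : -10 -10 -10 -1 9
*      : -10 -10 -10 -9
rot    : -10 -10 -9 -10
+      : -10 -10 -19
rot    : -10 -19 -10
swap   : -10 -10 -19
negate : -10 -10 19
-      : -10 -29
over   : -10 -29 -10
*      : -10 290
-3     : -10 290 -3
rot    : 290 -3 -10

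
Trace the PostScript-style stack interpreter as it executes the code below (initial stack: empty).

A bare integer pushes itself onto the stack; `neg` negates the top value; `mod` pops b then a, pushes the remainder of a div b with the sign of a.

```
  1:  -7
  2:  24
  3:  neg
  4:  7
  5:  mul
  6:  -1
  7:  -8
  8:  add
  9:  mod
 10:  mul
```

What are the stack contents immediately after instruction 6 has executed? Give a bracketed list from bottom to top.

-7  -> [-7]
24  -> [-7, 24]
neg -> [-7, -24]
7   -> [-7, -24, 7]
mul -> [-7, -168]
-1  -> [-7, -168, -1]

[-7, -168, -1]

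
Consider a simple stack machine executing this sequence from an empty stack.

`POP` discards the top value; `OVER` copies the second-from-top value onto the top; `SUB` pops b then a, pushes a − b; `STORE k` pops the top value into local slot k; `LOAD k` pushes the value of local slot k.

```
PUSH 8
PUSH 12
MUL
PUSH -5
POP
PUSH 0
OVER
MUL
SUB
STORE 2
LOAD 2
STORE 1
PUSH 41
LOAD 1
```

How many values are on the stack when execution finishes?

2

PUSH 8  -> 8
PUSH 12 -> 8 12
MUL     -> 96
PUSH -5 -> 96 -5
POP     -> 96
PUSH 0  -> 96 0
OVER    -> 96 0 96
MUL     -> 96 0
SUB     -> 96
STORE 2 -> (empty)
LOAD 2  -> 96
STORE 1 -> (empty)
PUSH 41 -> 41
LOAD 1  -> 41 96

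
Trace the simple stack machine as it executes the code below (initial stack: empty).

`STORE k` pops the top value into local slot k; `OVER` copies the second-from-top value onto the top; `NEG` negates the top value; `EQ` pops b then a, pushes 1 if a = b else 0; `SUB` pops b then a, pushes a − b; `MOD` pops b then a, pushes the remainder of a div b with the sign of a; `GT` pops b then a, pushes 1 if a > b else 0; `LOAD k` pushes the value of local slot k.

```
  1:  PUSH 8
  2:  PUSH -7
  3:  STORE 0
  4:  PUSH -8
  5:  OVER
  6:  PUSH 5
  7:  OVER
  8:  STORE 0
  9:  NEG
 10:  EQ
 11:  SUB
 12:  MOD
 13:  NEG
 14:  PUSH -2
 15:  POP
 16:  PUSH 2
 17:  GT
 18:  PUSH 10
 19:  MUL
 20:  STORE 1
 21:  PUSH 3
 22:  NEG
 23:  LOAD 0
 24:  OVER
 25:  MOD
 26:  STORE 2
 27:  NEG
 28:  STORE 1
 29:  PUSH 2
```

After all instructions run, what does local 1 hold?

PUSH 8  : [8]
PUSH -7 : [8, -7]
STORE 0 : [8]
PUSH -8 : [8, -8]
OVER    : [8, -8, 8]
PUSH 5  : [8, -8, 8, 5]
OVER    : [8, -8, 8, 5, 8]
STORE 0 : [8, -8, 8, 5]
NEG     : [8, -8, 8, -5]
EQ      : [8, -8, 0]
SUB     : [8, -8]
MOD     : [0]
NEG     : [0]
PUSH -2 : [0, -2]
POP     : [0]
PUSH 2  : [0, 2]
GT      : [0]
PUSH 10 : [0, 10]
MUL     : [0]
STORE 1 : []
PUSH 3  : [3]
NEG     : [-3]
LOAD 0  : [-3, 8]
OVER    : [-3, 8, -3]
MOD     : [-3, 2]
STORE 2 : [-3]
NEG     : [3]
STORE 1 : []
PUSH 2  : [2]

3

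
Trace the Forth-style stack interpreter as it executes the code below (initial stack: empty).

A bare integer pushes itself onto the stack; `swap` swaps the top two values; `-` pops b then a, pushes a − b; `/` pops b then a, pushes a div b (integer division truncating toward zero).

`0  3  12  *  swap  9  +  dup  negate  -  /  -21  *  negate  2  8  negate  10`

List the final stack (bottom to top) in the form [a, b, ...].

0      : 0
3      : 0 3
12     : 0 3 12
*      : 0 36
swap   : 36 0
9      : 36 0 9
+      : 36 9
dup    : 36 9 9
negate : 36 9 -9
-      : 36 18
/      : 2
-21    : 2 -21
*      : -42
negate : 42
2      : 42 2
8      : 42 2 8
negate : 42 2 -8
10     : 42 2 -8 10

[42, 2, -8, 10]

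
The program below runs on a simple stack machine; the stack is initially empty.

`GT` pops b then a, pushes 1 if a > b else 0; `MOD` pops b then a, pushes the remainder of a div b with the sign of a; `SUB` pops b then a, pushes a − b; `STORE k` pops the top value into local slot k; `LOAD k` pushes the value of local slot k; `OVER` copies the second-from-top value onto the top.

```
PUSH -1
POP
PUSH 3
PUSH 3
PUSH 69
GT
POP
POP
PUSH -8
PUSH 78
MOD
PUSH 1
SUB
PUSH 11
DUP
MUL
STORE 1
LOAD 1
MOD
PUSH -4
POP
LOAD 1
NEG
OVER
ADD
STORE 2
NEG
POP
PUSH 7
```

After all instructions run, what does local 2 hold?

PUSH -1 → [-1]
POP     → []
PUSH 3  → [3]
PUSH 3  → [3, 3]
PUSH 69 → [3, 3, 69]
GT      → [3, 0]
POP     → [3]
POP     → []
PUSH -8 → [-8]
PUSH 78 → [-8, 78]
MOD     → [-8]
PUSH 1  → [-8, 1]
SUB     → [-9]
PUSH 11 → [-9, 11]
DUP     → [-9, 11, 11]
MUL     → [-9, 121]
STORE 1 → [-9]
LOAD 1  → [-9, 121]
MOD     → [-9]
PUSH -4 → [-9, -4]
POP     → [-9]
LOAD 1  → [-9, 121]
NEG     → [-9, -121]
OVER    → [-9, -121, -9]
ADD     → [-9, -130]
STORE 2 → [-9]
NEG     → [9]
POP     → []
PUSH 7  → [7]

-130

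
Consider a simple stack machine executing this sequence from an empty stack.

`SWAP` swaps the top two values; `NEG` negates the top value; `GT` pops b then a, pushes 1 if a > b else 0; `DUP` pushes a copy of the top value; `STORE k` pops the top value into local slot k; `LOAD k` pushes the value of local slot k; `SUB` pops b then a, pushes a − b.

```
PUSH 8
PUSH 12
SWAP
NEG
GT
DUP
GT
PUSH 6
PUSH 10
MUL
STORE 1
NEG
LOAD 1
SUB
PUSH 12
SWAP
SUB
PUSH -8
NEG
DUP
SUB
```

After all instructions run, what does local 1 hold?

60

PUSH 8   [8]
PUSH 12  [8, 12]
SWAP     [12, 8]
NEG      [12, -8]
GT       [1]
DUP      [1, 1]
GT       [0]
PUSH 6   [0, 6]
PUSH 10  [0, 6, 10]
MUL      [0, 60]
STORE 1  [0]
NEG      [0]
LOAD 1   [0, 60]
SUB      [-60]
PUSH 12  [-60, 12]
SWAP     [12, -60]
SUB      [72]
PUSH -8  [72, -8]
NEG      [72, 8]
DUP      [72, 8, 8]
SUB      [72, 0]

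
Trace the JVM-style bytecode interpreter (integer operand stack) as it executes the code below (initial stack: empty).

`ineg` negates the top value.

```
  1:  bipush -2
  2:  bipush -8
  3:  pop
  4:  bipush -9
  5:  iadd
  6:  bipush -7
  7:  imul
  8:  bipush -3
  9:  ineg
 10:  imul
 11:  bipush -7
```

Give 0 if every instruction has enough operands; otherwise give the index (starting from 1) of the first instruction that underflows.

0

bipush -2  -2
bipush -8  -2 -8
pop        -2
bipush -9  -2 -9
iadd       -11
bipush -7  -11 -7
imul       77
bipush -3  77 -3
ineg       77 3
imul       231
bipush -7  231 -7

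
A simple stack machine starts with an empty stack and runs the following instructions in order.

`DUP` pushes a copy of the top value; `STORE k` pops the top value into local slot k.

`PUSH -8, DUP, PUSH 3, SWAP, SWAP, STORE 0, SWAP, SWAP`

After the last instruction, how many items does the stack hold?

2

PUSH -8  -8
DUP      -8 -8
PUSH 3   -8 -8 3
SWAP     -8 3 -8
SWAP     -8 -8 3
STORE 0  -8 -8
SWAP     -8 -8
SWAP     -8 -8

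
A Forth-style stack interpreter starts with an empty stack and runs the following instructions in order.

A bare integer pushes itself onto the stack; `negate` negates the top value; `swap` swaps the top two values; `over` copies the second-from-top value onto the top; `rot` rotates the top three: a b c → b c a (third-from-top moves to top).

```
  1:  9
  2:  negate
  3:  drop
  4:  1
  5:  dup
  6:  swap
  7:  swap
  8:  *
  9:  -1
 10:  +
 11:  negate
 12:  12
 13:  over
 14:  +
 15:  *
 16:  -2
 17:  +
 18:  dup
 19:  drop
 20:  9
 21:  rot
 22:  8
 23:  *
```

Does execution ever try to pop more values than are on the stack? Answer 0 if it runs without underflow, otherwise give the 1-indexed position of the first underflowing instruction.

21

9      → 9
negate → -9
drop   → (empty)
1      → 1
dup    → 1 1
swap   → 1 1
swap   → 1 1
*      → 1
-1     → 1 -1
+      → 0
negate → 0
12     → 0 12
over   → 0 12 0
+      → 0 12
*      → 0
-2     → 0 -2
+      → -2
dup    → -2 -2
drop   → -2
9      → -2 9
rot  — needs 3 operands, stack has 2 → underflow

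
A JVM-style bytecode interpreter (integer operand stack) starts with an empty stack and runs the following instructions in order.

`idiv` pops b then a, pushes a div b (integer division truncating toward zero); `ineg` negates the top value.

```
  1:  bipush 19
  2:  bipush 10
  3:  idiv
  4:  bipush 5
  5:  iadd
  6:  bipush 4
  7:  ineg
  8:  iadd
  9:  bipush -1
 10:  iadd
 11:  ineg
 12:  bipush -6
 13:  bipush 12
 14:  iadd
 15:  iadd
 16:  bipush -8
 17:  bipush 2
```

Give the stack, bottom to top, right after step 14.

bipush 19 → 19
bipush 10 → 19 10
idiv      → 1
bipush 5  → 1 5
iadd      → 6
bipush 4  → 6 4
ineg      → 6 -4
iadd      → 2
bipush -1 → 2 -1
iadd      → 1
ineg      → -1
bipush -6 → -1 -6
bipush 12 → -1 -6 12
iadd      → -1 6

[-1, 6]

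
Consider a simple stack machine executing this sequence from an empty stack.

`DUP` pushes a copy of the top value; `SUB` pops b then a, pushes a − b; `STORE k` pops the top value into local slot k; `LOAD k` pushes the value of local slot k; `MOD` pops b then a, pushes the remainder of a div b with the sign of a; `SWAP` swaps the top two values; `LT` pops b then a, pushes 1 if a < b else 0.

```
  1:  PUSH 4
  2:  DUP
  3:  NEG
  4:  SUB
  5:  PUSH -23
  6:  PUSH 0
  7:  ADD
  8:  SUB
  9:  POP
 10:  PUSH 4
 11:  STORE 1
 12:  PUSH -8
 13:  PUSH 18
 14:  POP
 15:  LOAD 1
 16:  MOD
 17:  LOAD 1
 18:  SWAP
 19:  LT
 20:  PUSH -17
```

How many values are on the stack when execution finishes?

2

PUSH 4   -> [4]
DUP      -> [4, 4]
NEG      -> [4, -4]
SUB      -> [8]
PUSH -23 -> [8, -23]
PUSH 0   -> [8, -23, 0]
ADD      -> [8, -23]
SUB      -> [31]
POP      -> []
PUSH 4   -> [4]
STORE 1  -> []
PUSH -8  -> [-8]
PUSH 18  -> [-8, 18]
POP      -> [-8]
LOAD 1   -> [-8, 4]
MOD      -> [0]
LOAD 1   -> [0, 4]
SWAP     -> [4, 0]
LT       -> [0]
PUSH -17 -> [0, -17]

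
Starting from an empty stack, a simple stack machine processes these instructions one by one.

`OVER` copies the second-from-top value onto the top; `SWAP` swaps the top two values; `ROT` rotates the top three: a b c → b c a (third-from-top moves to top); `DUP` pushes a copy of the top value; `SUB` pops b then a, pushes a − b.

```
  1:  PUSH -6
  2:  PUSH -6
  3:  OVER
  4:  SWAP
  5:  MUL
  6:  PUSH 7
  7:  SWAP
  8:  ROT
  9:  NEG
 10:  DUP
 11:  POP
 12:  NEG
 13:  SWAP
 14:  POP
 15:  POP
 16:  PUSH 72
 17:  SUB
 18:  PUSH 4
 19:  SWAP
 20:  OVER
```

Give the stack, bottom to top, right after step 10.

[7, 36, 6, 6]

PUSH -6 -> [-6]
PUSH -6 -> [-6, -6]
OVER    -> [-6, -6, -6]
SWAP    -> [-6, -6, -6]
MUL     -> [-6, 36]
PUSH 7  -> [-6, 36, 7]
SWAP    -> [-6, 7, 36]
ROT     -> [7, 36, -6]
NEG     -> [7, 36, 6]
DUP     -> [7, 36, 6, 6]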